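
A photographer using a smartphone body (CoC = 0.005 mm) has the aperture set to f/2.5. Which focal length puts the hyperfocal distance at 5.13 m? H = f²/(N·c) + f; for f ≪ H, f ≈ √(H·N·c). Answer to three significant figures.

8.00 mm

From H = f²/(N·c) + f, with f ≪ H: f ≈ √(H·N·c) = √(5130 × 2.5 × 0.005) = √64.125 ≈ 8.008 mm.
Exact: f² + N·c·f − N·c·H = 0 ⇒ f = (−N·c + √((N·c)² + 4·N·c·H))/2 = (−0.0125 + √256.50)/2 ≈ 8.0016 mm ≈ 8.00 mm.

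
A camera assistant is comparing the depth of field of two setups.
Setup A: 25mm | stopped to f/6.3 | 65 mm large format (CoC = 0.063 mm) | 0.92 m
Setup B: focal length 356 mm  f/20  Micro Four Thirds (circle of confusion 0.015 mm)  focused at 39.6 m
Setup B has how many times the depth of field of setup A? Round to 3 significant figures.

Setup A: H = 25²/(6.3×0.063) + 25 ≈ 1599.7 mm; DoF = Df − Dn = 2131.4 − 586.6 ≈ 1544.8 mm.
Setup B: H = 356²/(20×0.015) + 356 ≈ 422809.3 mm; DoF = Df − Dn = 43655.4 − 36234.0 ≈ 7421.4 mm.
Ratio = 7421.4 / 1544.8 ≈ 4.80.

4.80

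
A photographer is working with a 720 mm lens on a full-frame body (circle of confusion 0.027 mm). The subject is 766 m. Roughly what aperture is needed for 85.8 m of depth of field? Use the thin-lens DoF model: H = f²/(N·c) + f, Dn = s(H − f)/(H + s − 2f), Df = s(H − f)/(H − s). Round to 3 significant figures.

f/1.40

Write h = H − f = f²/(N·c). The thin-lens limits are Dn = s·h/(h + (s−f)) and Df = s·h/(h − (s−f)), so DoF = Df − Dn = 2·s·(s−f)·h / (h² − (s−f)²).
That is a quadratic in h: DoF·h² − 2·s·(s−f)·h − DoF·(s−f)² = 0 ⇒ h = (s−f)·(s + √(s² + DoF²)) / DoF = 765280 × (766000 + √(766000² + 85800²)) / 85800 = 765280 × (766000 + 770790) / 85800 ≈ 13707166 mm.
Then N = f²/(c·h) = 720² / (0.027 × 13707166) = 518400 / 370093 ≈ 1.40.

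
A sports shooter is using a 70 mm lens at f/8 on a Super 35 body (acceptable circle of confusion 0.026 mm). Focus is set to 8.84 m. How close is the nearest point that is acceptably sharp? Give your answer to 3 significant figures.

6.44 m

Hyperfocal distance H = f²/(N·c) + f = 70²/(8 × 0.026) + 70 = 4900/0.208 + 70 ≈ 23627.7 mm ≈ 23.63 m.
Near limit Dn = s·(H − f)/(H + s − 2f) = 8840 × (23627.7 − 70) / (23627.7 + 8840 − 2 × 70) = 8840 × 23557.7 / 32327.7 ≈ 6441.8 mm ≈ 6.44 m.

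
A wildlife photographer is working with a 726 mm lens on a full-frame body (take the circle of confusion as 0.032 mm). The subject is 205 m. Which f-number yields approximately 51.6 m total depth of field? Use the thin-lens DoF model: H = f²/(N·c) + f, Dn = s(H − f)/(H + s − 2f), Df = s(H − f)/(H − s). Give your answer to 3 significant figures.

f/9.99

Write h = H − f = f²/(N·c). The thin-lens limits are Dn = s·h/(h + (s−f)) and Df = s·h/(h − (s−f)), so DoF = Df − Dn = 2·s·(s−f)·h / (h² − (s−f)²).
That is a quadratic in h: DoF·h² − 2·s·(s−f)·h − DoF·(s−f)² = 0 ⇒ h = (s−f)·(s + √(s² + DoF²)) / DoF = 204274 × (205000 + √(205000² + 51600²)) / 51600 = 204274 × (205000 + 211394) / 51600 ≈ 1648421 mm.
Then N = f²/(c·h) = 726² / (0.032 × 1648421) = 527076 / 52749 ≈ 9.99.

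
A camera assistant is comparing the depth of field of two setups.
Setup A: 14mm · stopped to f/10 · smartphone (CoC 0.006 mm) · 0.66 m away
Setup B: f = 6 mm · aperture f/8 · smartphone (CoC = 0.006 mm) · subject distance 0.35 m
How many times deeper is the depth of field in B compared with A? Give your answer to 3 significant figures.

Setup A: H = 14²/(10×0.006) + 14 ≈ 3280.7 mm; DoF = Df − Dn = 822.69 − 551.03 ≈ 271.66 mm.
Setup B: H = 6²/(8×0.006) + 6 ≈ 756.0 mm; DoF = Df − Dn = 646.55 − 239.95 ≈ 406.60 mm.
Ratio = 406.60 / 271.66 ≈ 1.50.

1.50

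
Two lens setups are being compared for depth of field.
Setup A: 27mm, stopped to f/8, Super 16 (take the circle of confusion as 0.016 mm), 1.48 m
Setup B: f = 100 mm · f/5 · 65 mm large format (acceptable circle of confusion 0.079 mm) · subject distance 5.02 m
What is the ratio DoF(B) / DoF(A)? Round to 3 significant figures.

2.51

Setup A: H = 27²/(8×0.016) + 27 ≈ 5722.3 mm; DoF = Df − Dn = 1986.90 − 1179.17 ≈ 807.73 mm.
Setup B: H = 100²/(5×0.079) + 100 ≈ 25416.5 mm; DoF = Df − Dn = 6230.9 − 4203.2 ≈ 2027.7 mm.
Ratio = 2027.7 / 807.73 ≈ 2.51.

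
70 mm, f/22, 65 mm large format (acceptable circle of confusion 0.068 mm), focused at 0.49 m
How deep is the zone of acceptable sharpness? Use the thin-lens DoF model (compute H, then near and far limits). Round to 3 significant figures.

128 mm

Hyperfocal distance H = f²/(N·c) + f = 70²/(22 × 0.068) + 70 = 4900/1.496 + 70 ≈ 3345.4 mm ≈ 3.345 m.
Near limit Dn = s·(H − f)/(H + s − 2f) = 490 × (3345.4 − 70) / (3345.4 + 490 − 2 × 70) = 490 × 3275.4 / 3695.4 ≈ 434.31 mm.
Far limit Df = s·(H − f)/(H − s) = 490 × (3345.4 − 70) / (3345.4 − 490) = 490 × 3275.4 / 2855.4 ≈ 562.07 mm.
Depth of field = Df − Dn = 562.07 − 434.31 ≈ 127.76 mm.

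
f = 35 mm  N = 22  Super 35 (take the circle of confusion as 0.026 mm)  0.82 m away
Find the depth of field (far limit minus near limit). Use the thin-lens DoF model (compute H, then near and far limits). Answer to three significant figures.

0.694 m

Hyperfocal distance H = f²/(N·c) + f = 35²/(22 × 0.026) + 35 = 1225/0.572 + 35 ≈ 2176.6 mm ≈ 2.177 m.
Near limit Dn = s·(H − f)/(H + s − 2f) = 820 × (2176.6 − 35) / (2176.6 + 820 − 2 × 35) = 820 × 2141.6 / 2926.6 ≈ 600.05 mm.
Far limit Df = s·(H − f)/(H − s) = 820 × (2176.6 − 35) / (2176.6 − 820) = 820 × 2141.6 / 1356.6 ≈ 1294.49 mm.
Depth of field = Df − Dn = 1294.49 − 600.05 ≈ 694.44 mm ≈ 0.694 m.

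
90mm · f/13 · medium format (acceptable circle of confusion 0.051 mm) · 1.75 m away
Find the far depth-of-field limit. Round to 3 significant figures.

Hyperfocal distance H = f²/(N·c) + f = 90²/(13 × 0.051) + 90 = 8100/0.663 + 90 ≈ 12307.2 mm ≈ 12.31 m.
Far limit Df = s·(H − f)/(H − s) = 1750 × (12307.2 − 90) / (12307.2 − 1750) = 1750 × 12217.2 / 10557.2 ≈ 2025.2 mm ≈ 2.03 m.

2.03 m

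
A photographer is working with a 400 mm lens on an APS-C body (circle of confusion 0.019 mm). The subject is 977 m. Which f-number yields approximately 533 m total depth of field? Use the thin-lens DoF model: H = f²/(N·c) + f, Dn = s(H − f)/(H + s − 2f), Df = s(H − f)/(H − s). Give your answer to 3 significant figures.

f/2.20

Write h = H − f = f²/(N·c). The thin-lens limits are Dn = s·h/(h + (s−f)) and Df = s·h/(h − (s−f)), so DoF = Df − Dn = 2·s·(s−f)·h / (h² − (s−f)²).
That is a quadratic in h: DoF·h² − 2·s·(s−f)·h − DoF·(s−f)² = 0 ⇒ h = (s−f)·(s + √(s² + DoF²)) / DoF = 976600 × (977000 + √(977000² + 533000²)) / 533000 = 976600 × (977000 + 1112932) / 533000 ≈ 3829320 mm.
Then N = f²/(c·h) = 400² / (0.019 × 3829320) = 160000 / 72757 ≈ 2.20.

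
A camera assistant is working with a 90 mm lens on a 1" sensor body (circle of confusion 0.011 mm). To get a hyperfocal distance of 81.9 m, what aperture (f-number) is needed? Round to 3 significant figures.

f/9

Rearrange H = f²/(N·c) + f for N: N = f² / ((H − f)·c).
N = 90² / ((81900 − 90) × 0.011) = 8100 / 899.9 ≈ 9.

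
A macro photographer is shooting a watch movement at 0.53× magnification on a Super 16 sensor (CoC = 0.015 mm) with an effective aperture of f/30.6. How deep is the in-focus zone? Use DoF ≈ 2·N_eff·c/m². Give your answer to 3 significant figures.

3.27 mm

At magnification m, DoF ≈ 2·N_eff·c/m² = 2 × 30.6 × 0.015 / 0.53² = 0.918 / 0.2809 ≈ 3.27 mm.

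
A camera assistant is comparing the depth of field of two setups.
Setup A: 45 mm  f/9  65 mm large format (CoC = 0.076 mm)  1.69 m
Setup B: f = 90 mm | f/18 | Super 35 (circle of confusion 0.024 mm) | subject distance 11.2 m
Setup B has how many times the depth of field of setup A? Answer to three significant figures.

Setup A: H = 45²/(9×0.076) + 45 ≈ 3005.5 mm; DoF = Df − Dn = 3803.3 − 1086.4 ≈ 2716.9 mm.
Setup B: H = 90²/(18×0.024) + 90 ≈ 18840.0 mm; DoF = Df − Dn = 27487 − 7033 ≈ 20454 mm.
Ratio = 20454 / 2716.9 ≈ 7.53.

7.53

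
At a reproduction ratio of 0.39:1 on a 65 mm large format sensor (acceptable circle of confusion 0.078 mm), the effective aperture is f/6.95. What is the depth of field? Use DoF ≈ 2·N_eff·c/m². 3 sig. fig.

7.13 mm

At magnification m, DoF ≈ 2·N_eff·c/m² = 2 × 6.95 × 0.078 / 0.39² = 1.084 / 0.1521 ≈ 7.13 mm.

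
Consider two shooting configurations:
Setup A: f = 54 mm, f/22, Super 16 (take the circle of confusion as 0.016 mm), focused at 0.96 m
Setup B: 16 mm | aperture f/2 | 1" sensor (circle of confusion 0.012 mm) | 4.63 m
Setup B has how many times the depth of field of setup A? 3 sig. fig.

Setup A: H = 54²/(22×0.016) + 54 ≈ 8338.1 mm; DoF = Df − Dn = 1077.88 − 865.36 ≈ 212.52 mm.
Setup B: H = 16²/(2×0.012) + 16 ≈ 10682.7 mm; DoF = Df − Dn = 8159.5 − 3232.0 ≈ 4927.5 mm.
Ratio = 4927.5 / 212.52 ≈ 23.2.

23.2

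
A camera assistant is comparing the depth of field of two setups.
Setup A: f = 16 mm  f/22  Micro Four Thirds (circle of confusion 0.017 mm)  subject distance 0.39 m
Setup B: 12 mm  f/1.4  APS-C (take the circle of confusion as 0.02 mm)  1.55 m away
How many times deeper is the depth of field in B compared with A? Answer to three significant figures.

Setup A: H = 16²/(22×0.017) + 16 ≈ 700.5 mm; DoF = Df − Dn = 859.77 − 252.20 ≈ 607.57 mm.
Setup B: H = 12²/(1.4×0.02) + 12 ≈ 5154.9 mm; DoF = Df − Dn = 2211.3 − 1193.2 ≈ 1018.1 mm.
Ratio = 1018.1 / 607.57 ≈ 1.68.

1.68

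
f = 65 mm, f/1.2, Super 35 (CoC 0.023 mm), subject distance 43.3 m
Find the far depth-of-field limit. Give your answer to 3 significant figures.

60.3 m

Hyperfocal distance H = f²/(N·c) + f = 65²/(1.2 × 0.023) + 65 = 4225/0.0276 + 65 ≈ 153144.7 mm ≈ 153.1 m.
Far limit Df = s·(H − f)/(H − s) = 43300 × (153144.7 − 65) / (153144.7 − 43300) = 43300 × 153079.7 / 109844.7 ≈ 60343 mm ≈ 60.3 m.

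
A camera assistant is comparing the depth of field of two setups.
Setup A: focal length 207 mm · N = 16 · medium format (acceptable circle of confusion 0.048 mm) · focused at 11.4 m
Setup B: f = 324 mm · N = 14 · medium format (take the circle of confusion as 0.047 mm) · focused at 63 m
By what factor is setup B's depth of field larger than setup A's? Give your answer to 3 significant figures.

Setup A: H = 207²/(16×0.048) + 207 ≈ 56000.0 mm; DoF = Df − Dn = 14261.0 − 9495.1 ≈ 4765.9 mm.
Setup B: H = 324²/(14×0.047) + 324 ≈ 159862.0 mm; DoF = Df − Dn = 103765 − 45231 ≈ 58534 mm.
Ratio = 58534 / 4765.9 ≈ 12.3.

12.3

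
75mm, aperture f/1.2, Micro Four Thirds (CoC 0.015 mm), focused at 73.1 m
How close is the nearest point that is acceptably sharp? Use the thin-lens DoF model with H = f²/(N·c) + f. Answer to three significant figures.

59.3 m

Hyperfocal distance H = f²/(N·c) + f = 75²/(1.2 × 0.015) + 75 = 5625/0.018 + 75 ≈ 312575.0 mm ≈ 312.6 m.
Near limit Dn = s·(H − f)/(H + s − 2f) = 73100 × (312575.0 − 75) / (312575.0 + 73100 − 2 × 75) = 73100 × 312500.0 / 385525.0 ≈ 59254 mm ≈ 59.3 m.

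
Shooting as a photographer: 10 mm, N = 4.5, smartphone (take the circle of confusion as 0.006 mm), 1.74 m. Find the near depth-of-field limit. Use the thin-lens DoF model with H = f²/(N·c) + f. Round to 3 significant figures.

Hyperfocal distance H = f²/(N·c) + f = 10²/(4.5 × 0.006) + 10 = 100/0.027 + 10 ≈ 3713.7 mm ≈ 3.714 m.
Near limit Dn = s·(H − f)/(H + s − 2f) = 1740 × (3713.7 − 10) / (3713.7 + 1740 − 2 × 10) = 1740 × 3703.7 / 5433.7 ≈ 1186.0 mm ≈ 1.19 m.

1.19 m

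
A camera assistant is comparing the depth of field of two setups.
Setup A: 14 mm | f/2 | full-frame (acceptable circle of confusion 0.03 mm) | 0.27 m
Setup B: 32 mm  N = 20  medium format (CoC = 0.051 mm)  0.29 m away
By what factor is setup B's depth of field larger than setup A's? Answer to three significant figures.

Setup A: H = 14²/(2×0.03) + 14 ≈ 3280.7 mm; DoF = Df − Dn = 292.958 − 250.379 ≈ 42.579 mm.
Setup B: H = 32²/(20×0.051) + 32 ≈ 1035.9 mm; DoF = Df − Dn = 390.31 − 230.71 ≈ 159.60 mm.
Ratio = 159.60 / 42.579 ≈ 3.75.

3.75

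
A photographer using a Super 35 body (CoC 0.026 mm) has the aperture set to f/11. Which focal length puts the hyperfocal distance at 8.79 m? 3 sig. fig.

50.0 mm

From H = f²/(N·c) + f, with f ≪ H: f ≈ √(H·N·c) = √(8790 × 11 × 0.026) = √2513.9 ≈ 50.14 mm.
Exact: f² + N·c·f − N·c·H = 0 ⇒ f = (−N·c + √((N·c)² + 4·N·c·H))/2 = (−0.286 + √10056)/2 ≈ 49.996 mm ≈ 50.0 mm.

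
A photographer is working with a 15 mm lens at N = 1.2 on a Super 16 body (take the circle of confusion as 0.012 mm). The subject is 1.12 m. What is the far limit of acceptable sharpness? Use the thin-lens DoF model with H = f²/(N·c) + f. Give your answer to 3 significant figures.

Hyperfocal distance H = f²/(N·c) + f = 15²/(1.2 × 0.012) + 15 = 225/0.0144 + 15 ≈ 15640.0 mm ≈ 15.64 m.
Far limit Df = s·(H − f)/(H − s) = 1120 × (15640.0 − 15) / (15640.0 − 1120) = 1120 × 15625.0 / 14520.0 ≈ 1205.2 mm ≈ 1.21 m.

1.21 m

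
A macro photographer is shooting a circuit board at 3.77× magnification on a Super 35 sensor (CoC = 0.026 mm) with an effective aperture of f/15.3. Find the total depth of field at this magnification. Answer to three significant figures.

At magnification m, DoF ≈ 2·N_eff·c/m² = 2 × 15.3 × 0.026 / 3.77² = 0.7956 / 14.21 ≈ 0.056 mm.

0.0560 mm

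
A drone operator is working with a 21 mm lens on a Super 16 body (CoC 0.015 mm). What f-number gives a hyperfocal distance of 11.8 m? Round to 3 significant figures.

Rearrange H = f²/(N·c) + f for N: N = f² / ((H − f)·c).
N = 21² / ((11800 − 21) × 0.015) = 441 / 176.7 ≈ 2.50.

f/2.50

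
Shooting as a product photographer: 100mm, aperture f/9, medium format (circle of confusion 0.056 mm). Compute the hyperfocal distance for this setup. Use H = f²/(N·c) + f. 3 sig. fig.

19.9 m

Hyperfocal distance H = f²/(N·c) + f = 100²/(9 × 0.056) + 100 = 10000/0.504 + 100 ≈ 19941.3 mm ≈ 19.9 m.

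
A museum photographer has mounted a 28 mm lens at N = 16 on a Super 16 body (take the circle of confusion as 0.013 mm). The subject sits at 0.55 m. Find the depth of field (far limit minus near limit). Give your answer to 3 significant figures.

155 mm

Hyperfocal distance H = f²/(N·c) + f = 28²/(16 × 0.013) + 28 = 784/0.208 + 28 ≈ 3797.2 mm ≈ 3.797 m.
Near limit Dn = s·(H − f)/(H + s − 2f) = 550 × (3797.2 − 28) / (3797.2 + 550 − 2 × 28) = 550 × 3769.2 / 4291.2 ≈ 483.10 mm.
Far limit Df = s·(H − f)/(H − s) = 550 × (3797.2 − 28) / (3797.2 − 550) = 550 × 3769.2 / 3247.2 ≈ 638.41 mm.
Depth of field = Df − Dn = 638.41 − 483.10 ≈ 155.31 mm.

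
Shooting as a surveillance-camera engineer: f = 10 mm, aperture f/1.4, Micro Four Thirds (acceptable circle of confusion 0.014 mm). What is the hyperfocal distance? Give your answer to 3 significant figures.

5.11 m

Hyperfocal distance H = f²/(N·c) + f = 10²/(1.4 × 0.014) + 10 = 100/0.0196 + 10 ≈ 5112.0 mm ≈ 5.11 m.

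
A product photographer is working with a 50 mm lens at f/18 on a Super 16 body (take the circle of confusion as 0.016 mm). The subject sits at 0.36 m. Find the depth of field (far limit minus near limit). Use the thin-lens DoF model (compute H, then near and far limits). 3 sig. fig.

25.7 mm

Hyperfocal distance H = f²/(N·c) + f = 50²/(18 × 0.016) + 50 = 2500/0.288 + 50 ≈ 8730.6 mm ≈ 8.731 m.
Near limit Dn = s·(H − f)/(H + s − 2f) = 360 × (8730.6 − 50) / (8730.6 + 360 − 2 × 50) = 360 × 8680.6 / 8990.6 ≈ 347.587 mm.
Far limit Df = s·(H − f)/(H − s) = 360 × (8730.6 − 50) / (8730.6 − 360) = 360 × 8680.6 / 8370.6 ≈ 373.332 mm.
Depth of field = Df − Dn = 373.332 − 347.587 ≈ 25.745 mm.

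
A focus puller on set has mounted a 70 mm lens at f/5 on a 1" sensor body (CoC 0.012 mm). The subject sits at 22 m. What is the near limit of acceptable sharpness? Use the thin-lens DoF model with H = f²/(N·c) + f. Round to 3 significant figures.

Hyperfocal distance H = f²/(N·c) + f = 70²/(5 × 0.012) + 70 = 4900/0.06 + 70 ≈ 81736.7 mm ≈ 81.74 m.
Near limit Dn = s·(H − f)/(H + s − 2f) = 22000 × (81736.7 − 70) / (81736.7 + 22000 − 2 × 70) = 22000 × 81666.7 / 103596.7 ≈ 17343 mm ≈ 17.3 m.

17.3 m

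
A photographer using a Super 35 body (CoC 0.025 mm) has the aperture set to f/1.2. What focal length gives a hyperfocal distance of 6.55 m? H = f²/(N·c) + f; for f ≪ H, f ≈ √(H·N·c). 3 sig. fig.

14.0 mm

From H = f²/(N·c) + f, with f ≪ H: f ≈ √(H·N·c) = √(6550 × 1.2 × 0.025) = √196.50 ≈ 14.02 mm.
The +f correction barely moves this — solving exactly, f² + N·c·f − N·c·H = 0 ⇒ f = (−N·c + √((N·c)² + 4·N·c·H))/2 = (−0.03 + √786.00)/2 ≈ 14.003 mm, so f ≈ 14.0 mm.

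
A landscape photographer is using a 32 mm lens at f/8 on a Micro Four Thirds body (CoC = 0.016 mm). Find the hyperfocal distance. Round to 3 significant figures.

8.03 m

Hyperfocal distance H = f²/(N·c) + f = 32²/(8 × 0.016) + 32 = 1024/0.128 + 32 ≈ 8032.0 mm ≈ 8.03 m.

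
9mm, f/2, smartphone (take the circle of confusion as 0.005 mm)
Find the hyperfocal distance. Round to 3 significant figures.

8.11 m

Hyperfocal distance H = f²/(N·c) + f = 9²/(2 × 0.005) + 9 = 81/0.01 + 9 ≈ 8109.0 mm ≈ 8.11 m.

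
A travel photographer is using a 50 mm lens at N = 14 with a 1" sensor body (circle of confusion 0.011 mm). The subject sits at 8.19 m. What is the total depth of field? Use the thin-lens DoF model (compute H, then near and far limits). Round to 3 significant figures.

11.0 m

Hyperfocal distance H = f²/(N·c) + f = 50²/(14 × 0.011) + 50 = 2500/0.154 + 50 ≈ 16283.8 mm ≈ 16.28 m.
Near limit Dn = s·(H − f)/(H + s − 2f) = 8190 × (16283.8 − 50) / (16283.8 + 8190 − 2 × 50) = 8190 × 16233.8 / 24373.8 ≈ 5455 mm.
Far limit Df = s·(H − f)/(H − s) = 8190 × (16283.8 − 50) / (16283.8 − 8190) = 8190 × 16233.8 / 8093.8 ≈ 16427 mm.
Depth of field = Df − Dn = 16427 − 5455 ≈ 10972 mm ≈ 11.0 m.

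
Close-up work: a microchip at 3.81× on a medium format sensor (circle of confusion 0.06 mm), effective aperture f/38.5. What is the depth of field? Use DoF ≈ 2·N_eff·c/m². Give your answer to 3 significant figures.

At magnification m, DoF ≈ 2·N_eff·c/m² = 2 × 38.5 × 0.06 / 3.81² = 4.62 / 14.52 ≈ 0.318 mm.

0.318 mm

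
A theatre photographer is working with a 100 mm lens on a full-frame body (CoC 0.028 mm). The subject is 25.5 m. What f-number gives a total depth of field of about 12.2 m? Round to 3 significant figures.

f/3.19

Write h = H − f = f²/(N·c). The thin-lens limits are Dn = s·h/(h + (s−f)) and Df = s·h/(h − (s−f)), so DoF = Df − Dn = 2·s·(s−f)·h / (h² − (s−f)²).
That is a quadratic in h: DoF·h² − 2·s·(s−f)·h − DoF·(s−f)² = 0 ⇒ h = (s−f)·(s + √(s² + DoF²)) / DoF = 25400 × (25500 + √(25500² + 12200²)) / 12200 = 25400 × (25500 + 28268.2) / 12200 ≈ 111944 mm.
Then N = f²/(c·h) = 100² / (0.028 × 111944) = 10000 / 3134.4 ≈ 3.19.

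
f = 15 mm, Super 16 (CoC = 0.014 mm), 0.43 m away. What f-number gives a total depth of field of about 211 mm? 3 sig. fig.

f/8.99

Write h = H − f = f²/(N·c). The thin-lens limits are Dn = s·h/(h + (s−f)) and Df = s·h/(h − (s−f)), so DoF = Df − Dn = 2·s·(s−f)·h / (h² − (s−f)²).
That is a quadratic in h: DoF·h² − 2·s·(s−f)·h − DoF·(s−f)² = 0 ⇒ h = (s−f)·(s + √(s² + DoF²)) / DoF = 415 × (430 + √(430² + 211²)) / 211 = 415 × (430 + 478.979) / 211 ≈ 1787.8 mm.
Then N = f²/(c·h) = 15² / (0.014 × 1787.8) = 225 / 25.029 ≈ 8.99.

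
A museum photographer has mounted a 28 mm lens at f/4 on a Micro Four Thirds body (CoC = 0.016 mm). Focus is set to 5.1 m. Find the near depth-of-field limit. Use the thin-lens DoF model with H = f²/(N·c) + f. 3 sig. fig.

3.61 m

Hyperfocal distance H = f²/(N·c) + f = 28²/(4 × 0.016) + 28 = 784/0.064 + 28 ≈ 12278.0 mm ≈ 12.28 m.
Near limit Dn = s·(H − f)/(H + s − 2f) = 5100 × (12278.0 − 28) / (12278.0 + 5100 − 2 × 28) = 5100 × 12250.0 / 17322.0 ≈ 3606.7 mm ≈ 3.61 m.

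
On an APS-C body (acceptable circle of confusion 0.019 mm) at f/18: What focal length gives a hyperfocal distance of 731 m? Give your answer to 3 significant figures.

500 mm

From H = f²/(N·c) + f, with f ≪ H: f ≈ √(H·N·c) = √(731000 × 18 × 0.019) = √250002 ≈ 500.0 mm.
The +f correction barely moves this — solving exactly, f² + N·c·f − N·c·H = 0 ⇒ f = (−N·c + √((N·c)² + 4·N·c·H))/2 = (−0.342 + √1000008)/2 ≈ 499.83 mm, so f ≈ 500 mm.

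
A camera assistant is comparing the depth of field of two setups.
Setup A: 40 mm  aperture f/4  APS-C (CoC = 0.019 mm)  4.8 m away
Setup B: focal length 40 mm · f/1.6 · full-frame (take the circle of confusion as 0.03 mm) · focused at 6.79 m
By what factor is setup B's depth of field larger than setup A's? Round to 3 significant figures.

1.25

Setup A: H = 40²/(4×0.019) + 40 ≈ 21092.6 mm; DoF = Df − Dn = 6202.4 − 3914.9 ≈ 2287.5 mm.
Setup B: H = 40²/(1.6×0.03) + 40 ≈ 33373.3 mm; DoF = Df − Dn = 8514.1 − 5646.6 ≈ 2867.5 mm.
Ratio = 2867.5 / 2287.5 ≈ 1.25.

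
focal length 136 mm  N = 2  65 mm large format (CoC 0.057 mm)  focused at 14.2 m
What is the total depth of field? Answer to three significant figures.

2.48 m

Hyperfocal distance H = f²/(N·c) + f = 136²/(2 × 0.057) + 136 = 18496/0.114 + 136 ≈ 162381.6 mm ≈ 162.4 m.
Near limit Dn = s·(H − f)/(H + s − 2f) = 14200 × (162381.6 − 136) / (162381.6 + 14200 − 2 × 136) = 14200 × 162245.6 / 176309.6 ≈ 13067.3 mm.
Far limit Df = s·(H − f)/(H − s) = 14200 × (162381.6 − 136) / (162381.6 − 14200) = 14200 × 162245.6 / 148181.6 ≈ 15547.7 mm.
Depth of field = Df − Dn = 15547.7 − 13067.3 ≈ 2480.4 mm ≈ 2.48 m.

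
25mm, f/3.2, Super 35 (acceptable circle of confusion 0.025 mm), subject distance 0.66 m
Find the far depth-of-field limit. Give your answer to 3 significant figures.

0.718 m

Hyperfocal distance H = f²/(N·c) + f = 25²/(3.2 × 0.025) + 25 = 625/0.08 + 25 ≈ 7837.5 mm ≈ 7.837 m.
Far limit Df = s·(H − f)/(H − s) = 660 × (7837.5 − 25) / (7837.5 − 660) = 660 × 7812.5 / 7177.5 ≈ 718.39 mm ≈ 0.718 m.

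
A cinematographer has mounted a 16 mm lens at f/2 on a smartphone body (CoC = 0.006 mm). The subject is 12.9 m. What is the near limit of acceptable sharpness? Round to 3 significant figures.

Hyperfocal distance H = f²/(N·c) + f = 16²/(2 × 0.006) + 16 = 256/0.012 + 16 ≈ 21349.3 mm ≈ 21.35 m.
Near limit Dn = s·(H − f)/(H + s − 2f) = 12900 × (21349.3 − 16) / (21349.3 + 12900 − 2 × 16) = 12900 × 21333.3 / 34217.3 ≈ 8042.7 mm ≈ 8.04 m.

8.04 m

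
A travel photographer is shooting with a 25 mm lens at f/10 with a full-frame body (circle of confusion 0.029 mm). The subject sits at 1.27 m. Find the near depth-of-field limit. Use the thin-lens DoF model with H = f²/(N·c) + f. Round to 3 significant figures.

Hyperfocal distance H = f²/(N·c) + f = 25²/(10 × 0.029) + 25 = 625/0.29 + 25 ≈ 2180.2 mm ≈ 2.180 m.
Near limit Dn = s·(H − f)/(H + s − 2f) = 1270 × (2180.2 − 25) / (2180.2 + 1270 − 2 × 25) = 1270 × 2155.2 / 3400.2 ≈ 804.98 mm ≈ 0.805 m.

0.805 m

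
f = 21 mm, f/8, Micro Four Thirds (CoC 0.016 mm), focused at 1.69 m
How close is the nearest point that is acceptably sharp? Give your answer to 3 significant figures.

Hyperfocal distance H = f²/(N·c) + f = 21²/(8 × 0.016) + 21 = 441/0.128 + 21 ≈ 3466.3 mm ≈ 3.466 m.
Near limit Dn = s·(H − f)/(H + s − 2f) = 1690 × (3466.3 − 21) / (3466.3 + 1690 − 2 × 21) = 1690 × 3445.3 / 5114.3 ≈ 1138.5 mm ≈ 1.14 m.

1.14 m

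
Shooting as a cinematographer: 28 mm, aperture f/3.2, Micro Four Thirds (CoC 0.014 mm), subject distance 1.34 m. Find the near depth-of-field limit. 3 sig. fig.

1.25 m

Hyperfocal distance H = f²/(N·c) + f = 28²/(3.2 × 0.014) + 28 = 784/0.0448 + 28 ≈ 17528.0 mm ≈ 17.53 m.
Near limit Dn = s·(H − f)/(H + s − 2f) = 1340 × (17528.0 − 28) / (17528.0 + 1340 − 2 × 28) = 1340 × 17500.0 / 18812.0 ≈ 1246.5 mm ≈ 1.25 m.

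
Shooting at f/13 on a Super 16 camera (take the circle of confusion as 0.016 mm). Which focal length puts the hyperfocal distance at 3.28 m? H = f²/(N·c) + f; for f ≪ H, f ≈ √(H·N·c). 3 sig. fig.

26.0 mm

From H = f²/(N·c) + f, with f ≪ H: f ≈ √(H·N·c) = √(3280 × 13 × 0.016) = √682.24 ≈ 26.12 mm.
Exact: f² + N·c·f − N·c·H = 0 ⇒ f = (−N·c + √((N·c)² + 4·N·c·H))/2 = (−0.208 + √2729.0)/2 ≈ 26.016 mm ≈ 26.0 mm.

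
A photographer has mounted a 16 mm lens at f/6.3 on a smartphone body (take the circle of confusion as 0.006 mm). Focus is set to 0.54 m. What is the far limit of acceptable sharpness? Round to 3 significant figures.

Hyperfocal distance H = f²/(N·c) + f = 16²/(6.3 × 0.006) + 16 = 256/0.0378 + 16 ≈ 6788.5 mm ≈ 6.788 m.
Far limit Df = s·(H − f)/(H − s) = 540 × (6788.5 − 16) / (6788.5 − 540) = 540 × 6772.5 / 6248.5 ≈ 585.28 mm ≈ 0.585 m.

0.585 m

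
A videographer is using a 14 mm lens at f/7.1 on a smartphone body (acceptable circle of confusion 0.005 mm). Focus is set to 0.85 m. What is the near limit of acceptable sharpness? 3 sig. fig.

Hyperfocal distance H = f²/(N·c) + f = 14²/(7.1 × 0.005) + 14 = 196/0.0355 + 14 ≈ 5535.1 mm ≈ 5.535 m.
Near limit Dn = s·(H − f)/(H + s − 2f) = 850 × (5535.1 − 14) / (5535.1 + 850 − 2 × 14) = 850 × 5521.1 / 6357.1 ≈ 738.22 mm ≈ 0.738 m.

0.738 m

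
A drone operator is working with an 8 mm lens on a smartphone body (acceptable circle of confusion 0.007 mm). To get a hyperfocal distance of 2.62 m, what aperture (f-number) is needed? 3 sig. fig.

f/3.50

Rearrange H = f²/(N·c) + f for N: N = f² / ((H − f)·c).
N = 8² / ((2620 − 8) × 0.007) = 64 / 18.28 ≈ 3.50.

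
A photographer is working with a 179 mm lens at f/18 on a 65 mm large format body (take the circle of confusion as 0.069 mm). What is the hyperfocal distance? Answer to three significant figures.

26.0 m

Hyperfocal distance H = f²/(N·c) + f = 179²/(18 × 0.069) + 179 = 32041/1.242 + 179 ≈ 25976.9 mm ≈ 26.0 m.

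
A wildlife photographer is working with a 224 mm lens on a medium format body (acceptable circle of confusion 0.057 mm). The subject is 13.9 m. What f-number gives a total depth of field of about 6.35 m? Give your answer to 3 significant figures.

Write h = H − f = f²/(N·c). The thin-lens limits are Dn = s·h/(h + (s−f)) and Df = s·h/(h − (s−f)), so DoF = Df − Dn = 2·s·(s−f)·h / (h² − (s−f)²).
That is a quadratic in h: DoF·h² − 2·s·(s−f)·h − DoF·(s−f)² = 0 ⇒ h = (s−f)·(s + √(s² + DoF²)) / DoF = 13676 × (13900 + √(13900² + 6350²)) / 6350 = 13676 × (13900 + 15281.8) / 6350 ≈ 62849 mm.
Then N = f²/(c·h) = 224² / (0.057 × 62849) = 50176 / 3582.4 ≈ 14.

f/14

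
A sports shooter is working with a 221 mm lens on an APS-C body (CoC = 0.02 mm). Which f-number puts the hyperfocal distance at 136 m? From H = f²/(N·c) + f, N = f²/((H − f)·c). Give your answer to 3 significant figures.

f/18

Rearrange H = f²/(N·c) + f for N: N = f² / ((H − f)·c).
N = 221² / ((136000 − 221) × 0.02) = 48841 / 2716 ≈ 18.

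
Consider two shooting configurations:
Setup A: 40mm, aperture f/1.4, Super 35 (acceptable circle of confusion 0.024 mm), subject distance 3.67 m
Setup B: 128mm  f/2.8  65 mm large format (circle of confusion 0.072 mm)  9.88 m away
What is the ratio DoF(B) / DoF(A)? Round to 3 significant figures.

Setup A: H = 40²/(1.4×0.024) + 40 ≈ 47659.0 mm; DoF = Df − Dn = 3972.85 − 3410.05 ≈ 562.80 mm.
Setup B: H = 128²/(2.8×0.072) + 128 ≈ 81397.8 mm; DoF = Df − Dn = 11227.2 − 8821.5 ≈ 2405.7 mm.
Ratio = 2405.7 / 562.80 ≈ 4.27.

4.27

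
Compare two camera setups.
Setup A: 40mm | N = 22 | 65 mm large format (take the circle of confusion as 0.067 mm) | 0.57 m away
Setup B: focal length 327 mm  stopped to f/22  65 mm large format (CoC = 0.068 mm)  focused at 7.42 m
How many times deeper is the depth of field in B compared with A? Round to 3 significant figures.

Setup A: H = 40²/(22×0.067) + 40 ≈ 1125.5 mm; DoF = Df − Dn = 1113.85 − 383.00 ≈ 730.85 mm.
Setup B: H = 327²/(22×0.068) + 327 ≈ 71803.6 mm; DoF = Df − Dn = 8237.4 − 6750.1 ≈ 1487.3 mm.
Ratio = 1487.3 / 730.85 ≈ 2.04.

2.04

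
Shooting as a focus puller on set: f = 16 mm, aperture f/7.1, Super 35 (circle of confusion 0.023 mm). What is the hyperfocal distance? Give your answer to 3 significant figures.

1.58 m

Hyperfocal distance H = f²/(N·c) + f = 16²/(7.1 × 0.023) + 16 = 256/0.1633 + 16 ≈ 1583.7 mm ≈ 1.58 m.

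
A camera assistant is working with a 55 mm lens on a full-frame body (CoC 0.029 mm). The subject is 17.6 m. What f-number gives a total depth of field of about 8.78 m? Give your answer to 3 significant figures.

Write h = H − f = f²/(N·c). The thin-lens limits are Dn = s·h/(h + (s−f)) and Df = s·h/(h − (s−f)), so DoF = Df − Dn = 2·s·(s−f)·h / (h² − (s−f)²).
That is a quadratic in h: DoF·h² − 2·s·(s−f)·h − DoF·(s−f)² = 0 ⇒ h = (s−f)·(s + √(s² + DoF²)) / DoF = 17545 × (17600 + √(17600² + 8780²)) / 8780 = 17545 × (17600 + 19668.5) / 8780 ≈ 74473 mm.
Then N = f²/(c·h) = 55² / (0.029 × 74473) = 3025 / 2159.7 ≈ 1.40.

f/1.40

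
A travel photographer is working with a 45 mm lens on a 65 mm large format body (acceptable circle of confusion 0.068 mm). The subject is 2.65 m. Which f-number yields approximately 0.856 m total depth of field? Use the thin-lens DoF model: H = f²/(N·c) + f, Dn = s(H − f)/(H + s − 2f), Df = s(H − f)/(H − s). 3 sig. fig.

Write h = H − f = f²/(N·c). The thin-lens limits are Dn = s·h/(h + (s−f)) and Df = s·h/(h − (s−f)), so DoF = Df − Dn = 2·s·(s−f)·h / (h² − (s−f)²).
That is a quadratic in h: DoF·h² − 2·s·(s−f)·h − DoF·(s−f)² = 0 ⇒ h = (s−f)·(s + √(s² + DoF²)) / DoF = 2605 × (2650 + √(2650² + 856²)) / 856 = 2605 × (2650 + 2784.82) / 856 ≈ 16539 mm.
Then N = f²/(c·h) = 45² / (0.068 × 16539) = 2025 / 1124.7 ≈ 1.80.

f/1.80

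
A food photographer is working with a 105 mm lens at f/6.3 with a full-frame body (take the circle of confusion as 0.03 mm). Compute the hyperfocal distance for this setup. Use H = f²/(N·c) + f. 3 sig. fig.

Hyperfocal distance H = f²/(N·c) + f = 105²/(6.3 × 0.03) + 105 = 11025/0.189 + 105 ≈ 58438.3 mm ≈ 58.4 m.

58.4 m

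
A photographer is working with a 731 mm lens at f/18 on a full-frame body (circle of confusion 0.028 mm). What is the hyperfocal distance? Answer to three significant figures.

Hyperfocal distance H = f²/(N·c) + f = 731²/(18 × 0.028) + 731 = 534361/0.504 + 731 ≈ 1060971.1 mm ≈ 1060 m.

1060 m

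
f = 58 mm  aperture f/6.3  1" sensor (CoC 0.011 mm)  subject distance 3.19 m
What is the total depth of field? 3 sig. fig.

Hyperfocal distance H = f²/(N·c) + f = 58²/(6.3 × 0.011) + 58 = 3364/0.0693 + 58 ≈ 48600.6 mm ≈ 48.60 m.
Near limit Dn = s·(H − f)/(H + s − 2f) = 3190 × (48600.6 − 58) / (48600.6 + 3190 − 2 × 58) = 3190 × 48542.6 / 51674.6 ≈ 2996.65 mm.
Far limit Df = s·(H − f)/(H − s) = 3190 × (48600.6 − 58) / (48600.6 − 3190) = 3190 × 48542.6 / 45410.6 ≈ 3410.02 mm.
Depth of field = Df − Dn = 3410.02 − 2996.65 ≈ 413.37 mm.

413 mm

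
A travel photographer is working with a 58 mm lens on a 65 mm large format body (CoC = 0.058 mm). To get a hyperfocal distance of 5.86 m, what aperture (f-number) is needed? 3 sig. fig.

Rearrange H = f²/(N·c) + f for N: N = f² / ((H − f)·c).
N = 58² / ((5860 − 58) × 0.058) = 3364 / 336.5 ≈ 10.

f/10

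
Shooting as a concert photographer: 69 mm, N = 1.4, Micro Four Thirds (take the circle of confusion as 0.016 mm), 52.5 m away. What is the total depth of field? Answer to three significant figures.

Hyperfocal distance H = f²/(N·c) + f = 69²/(1.4 × 0.016) + 69 = 4761/0.0224 + 69 ≈ 212613.6 mm ≈ 212.6 m.
Near limit Dn = s·(H − f)/(H + s − 2f) = 52500 × (212613.6 − 69) / (212613.6 + 52500 − 2 × 69) = 52500 × 212544.6 / 264975.6 ≈ 42112 mm.
Far limit Df = s·(H − f)/(H − s) = 52500 × (212613.6 − 69) / (212613.6 − 52500) = 52500 × 212544.6 / 160113.6 ≈ 69692 mm.
Depth of field = Df − Dn = 69692 − 42112 ≈ 27580 mm ≈ 27.6 m.

27.6 m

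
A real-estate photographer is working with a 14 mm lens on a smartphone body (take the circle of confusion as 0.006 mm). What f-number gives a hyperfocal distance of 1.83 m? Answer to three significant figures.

f/18

Rearrange H = f²/(N·c) + f for N: N = f² / ((H − f)·c).
N = 14² / ((1830 − 14) × 0.006) = 196 / 10.90 ≈ 18.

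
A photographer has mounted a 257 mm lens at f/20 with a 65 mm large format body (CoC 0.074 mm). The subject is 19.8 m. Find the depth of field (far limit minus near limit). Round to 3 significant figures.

Hyperfocal distance H = f²/(N·c) + f = 257²/(20 × 0.074) + 257 = 66049/1.48 + 257 ≈ 44884.7 mm ≈ 44.88 m.
Near limit Dn = s·(H − f)/(H + s − 2f) = 19800 × (44884.7 − 257) / (44884.7 + 19800 − 2 × 257) = 19800 × 44627.7 / 64170.7 ≈ 13770 mm.
Far limit Df = s·(H − f)/(H − s) = 19800 × (44884.7 − 257) / (44884.7 − 19800) = 19800 × 44627.7 / 25084.7 ≈ 35226 mm.
Depth of field = Df − Dn = 35226 − 13770 ≈ 21456 mm ≈ 21.5 m.

21.5 m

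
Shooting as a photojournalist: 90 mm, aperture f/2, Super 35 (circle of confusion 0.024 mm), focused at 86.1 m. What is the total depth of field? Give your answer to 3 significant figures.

Hyperfocal distance H = f²/(N·c) + f = 90²/(2 × 0.024) + 90 = 8100/0.048 + 90 ≈ 168840.0 mm ≈ 168.8 m.
Near limit Dn = s·(H − f)/(H + s − 2f) = 86100 × (168840.0 − 90) / (168840.0 + 86100 − 2 × 90) = 86100 × 168750.0 / 254760.0 ≈ 57032 mm.
Far limit Df = s·(H − f)/(H − s) = 86100 × (168840.0 − 90) / (168840.0 − 86100) = 86100 × 168750.0 / 82740.0 ≈ 175603 mm.
Depth of field = Df − Dn = 175603 − 57032 ≈ 118571 mm ≈ 119 m.

119 m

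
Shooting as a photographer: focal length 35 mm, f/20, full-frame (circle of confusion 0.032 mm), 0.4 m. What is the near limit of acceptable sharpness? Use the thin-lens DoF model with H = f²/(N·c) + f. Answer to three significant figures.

Hyperfocal distance H = f²/(N·c) + f = 35²/(20 × 0.032) + 35 = 1225/0.64 + 35 ≈ 1949.1 mm ≈ 1.949 m.
Near limit Dn = s·(H − f)/(H + s − 2f) = 400 × (1949.1 − 35) / (1949.1 + 400 − 2 × 35) = 400 × 1914.1 / 2279.1 ≈ 335.94 mm.

336 mm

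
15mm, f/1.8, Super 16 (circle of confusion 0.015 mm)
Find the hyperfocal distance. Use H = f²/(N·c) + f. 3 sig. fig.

Hyperfocal distance H = f²/(N·c) + f = 15²/(1.8 × 0.015) + 15 = 225/0.027 + 15 ≈ 8348.3 mm ≈ 8.35 m.

8.35 m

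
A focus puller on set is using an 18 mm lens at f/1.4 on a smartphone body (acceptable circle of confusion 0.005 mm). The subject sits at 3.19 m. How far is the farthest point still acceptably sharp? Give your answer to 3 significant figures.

3.42 m

Hyperfocal distance H = f²/(N·c) + f = 18²/(1.4 × 0.005) + 18 = 324/0.007 + 18 ≈ 46303.7 mm ≈ 46.30 m.
Far limit Df = s·(H − f)/(H − s) = 3190 × (46303.7 − 18) / (46303.7 − 3190) = 3190 × 46285.7 / 43113.7 ≈ 3424.7 mm ≈ 3.42 m.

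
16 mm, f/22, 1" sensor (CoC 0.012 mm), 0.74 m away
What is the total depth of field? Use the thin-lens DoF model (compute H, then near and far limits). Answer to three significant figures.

Hyperfocal distance H = f²/(N·c) + f = 16²/(22 × 0.012) + 16 = 256/0.264 + 16 ≈ 985.7 mm ≈ 0.986 m.
Near limit Dn = s·(H − f)/(H + s − 2f) = 740 × (985.7 − 16) / (985.7 + 740 − 2 × 16) = 740 × 969.7 / 1693.7 ≈ 423.7 mm.
Far limit Df = s·(H − f)/(H − s) = 740 × (985.7 − 16) / (985.7 − 740) = 740 × 969.7 / 245.7 ≈ 2920.6 mm.
Depth of field = Df − Dn = 2920.6 − 423.7 ≈ 2496.9 mm ≈ 2.50 m.

2.50 m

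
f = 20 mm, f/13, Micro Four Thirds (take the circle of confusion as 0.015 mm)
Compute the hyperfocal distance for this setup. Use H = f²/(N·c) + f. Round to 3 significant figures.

2.07 m

Hyperfocal distance H = f²/(N·c) + f = 20²/(13 × 0.015) + 20 = 400/0.195 + 20 ≈ 2071.3 mm ≈ 2.07 m.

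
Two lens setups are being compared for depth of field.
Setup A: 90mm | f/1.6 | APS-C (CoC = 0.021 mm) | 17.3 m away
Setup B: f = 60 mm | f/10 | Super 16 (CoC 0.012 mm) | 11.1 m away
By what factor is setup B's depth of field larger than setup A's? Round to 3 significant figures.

Setup A: H = 90²/(1.6×0.021) + 90 ≈ 241161.4 mm; DoF = Df − Dn = 18630.0 − 16147.3 ≈ 2482.7 mm.
Setup B: H = 60²/(10×0.012) + 60 ≈ 30060.0 mm; DoF = Df − Dn = 17563.3 − 8114.0 ≈ 9449.3 mm.
Ratio = 9449.3 / 2482.7 ≈ 3.81.

3.81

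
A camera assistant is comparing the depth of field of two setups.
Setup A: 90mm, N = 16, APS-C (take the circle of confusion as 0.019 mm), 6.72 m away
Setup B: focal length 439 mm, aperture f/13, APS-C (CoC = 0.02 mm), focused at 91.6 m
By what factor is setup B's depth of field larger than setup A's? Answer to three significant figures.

6.42

Setup A: H = 90²/(16×0.019) + 90 ≈ 26734.7 mm; DoF = Df − Dn = 8946.0 − 5381.0 ≈ 3565.0 mm.
Setup B: H = 439²/(13×0.02) + 439 ≈ 741673.6 mm; DoF = Df − Dn = 104445 − 81568 ≈ 22877 mm.
Ratio = 22877 / 3565.0 ≈ 6.42.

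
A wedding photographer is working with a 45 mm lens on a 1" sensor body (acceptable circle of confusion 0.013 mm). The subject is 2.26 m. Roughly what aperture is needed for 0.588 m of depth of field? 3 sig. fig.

Write h = H − f = f²/(N·c). The thin-lens limits are Dn = s·h/(h + (s−f)) and Df = s·h/(h − (s−f)), so DoF = Df − Dn = 2·s·(s−f)·h / (h² − (s−f)²).
That is a quadratic in h: DoF·h² − 2·s·(s−f)·h − DoF·(s−f)² = 0 ⇒ h = (s−f)·(s + √(s² + DoF²)) / DoF = 2215 × (2260 + √(2260² + 588²)) / 588 = 2215 × (2260 + 2335.24) / 588 ≈ 17310 mm.
Then N = f²/(c·h) = 45² / (0.013 × 17310) = 2025 / 225.03 ≈ 9.

f/9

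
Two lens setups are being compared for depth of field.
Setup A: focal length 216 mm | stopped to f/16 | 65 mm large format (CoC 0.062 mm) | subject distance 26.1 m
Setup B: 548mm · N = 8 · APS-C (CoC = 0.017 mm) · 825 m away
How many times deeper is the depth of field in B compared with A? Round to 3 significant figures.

17.4

Setup A: H = 216²/(16×0.062) + 216 ≈ 47248.3 mm; DoF = Df − Dn = 58045 − 16835 ≈ 41210 mm.
Setup B: H = 548²/(8×0.017) + 548 ≈ 2208665.6 mm; DoF = Df − Dn = 1316573 − 600711 ≈ 715862 mm.
Ratio = 715862 / 41210 ≈ 17.4.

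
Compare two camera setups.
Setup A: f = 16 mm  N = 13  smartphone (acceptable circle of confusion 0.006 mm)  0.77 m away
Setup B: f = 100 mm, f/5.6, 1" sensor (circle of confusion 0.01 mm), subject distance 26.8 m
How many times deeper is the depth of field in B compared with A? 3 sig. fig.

Setup A: H = 16²/(13×0.006) + 16 ≈ 3298.1 mm; DoF = Df − Dn = 999.66 − 626.15 ≈ 373.51 mm.
Setup B: H = 100²/(5.6×0.01) + 100 ≈ 178671.4 mm; DoF = Df − Dn = 31511.6 − 23314.1 ≈ 8197.5 mm.
Ratio = 8197.5 / 373.51 ≈ 21.9.

21.9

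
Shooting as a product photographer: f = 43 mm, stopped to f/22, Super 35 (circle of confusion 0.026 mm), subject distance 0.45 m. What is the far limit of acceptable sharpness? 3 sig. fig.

Hyperfocal distance H = f²/(N·c) + f = 43²/(22 × 0.026) + 43 = 1849/0.572 + 43 ≈ 3275.5 mm ≈ 3.276 m.
Far limit Df = s·(H − f)/(H − s) = 450 × (3275.5 − 43) / (3275.5 − 450) = 450 × 3232.5 / 2825.5 ≈ 514.82 mm ≈ 0.515 m.

0.515 m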